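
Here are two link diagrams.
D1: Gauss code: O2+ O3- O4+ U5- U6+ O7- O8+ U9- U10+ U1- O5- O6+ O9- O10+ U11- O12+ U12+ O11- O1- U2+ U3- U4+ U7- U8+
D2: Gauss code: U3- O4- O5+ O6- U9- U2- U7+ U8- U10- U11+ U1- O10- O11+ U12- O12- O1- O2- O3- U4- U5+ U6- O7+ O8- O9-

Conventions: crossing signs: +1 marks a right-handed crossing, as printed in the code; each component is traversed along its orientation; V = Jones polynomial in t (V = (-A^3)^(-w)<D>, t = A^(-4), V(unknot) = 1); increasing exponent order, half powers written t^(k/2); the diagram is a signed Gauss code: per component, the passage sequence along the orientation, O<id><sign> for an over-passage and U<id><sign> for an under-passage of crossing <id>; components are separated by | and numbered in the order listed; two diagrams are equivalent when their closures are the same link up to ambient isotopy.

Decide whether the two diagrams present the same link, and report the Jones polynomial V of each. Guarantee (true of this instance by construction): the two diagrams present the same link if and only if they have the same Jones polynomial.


equivalent: no
D1 (bracket 1; 12 crossings at w = 0): V = 1
V(D2) = -t^-4 + t^-3 + t^-1  [12 crossings, <D> = A^-14 + A^-6 - A^-2, w = -6]
observation: V(t) takes 2 values over 2 diagrams, fixing the grouping


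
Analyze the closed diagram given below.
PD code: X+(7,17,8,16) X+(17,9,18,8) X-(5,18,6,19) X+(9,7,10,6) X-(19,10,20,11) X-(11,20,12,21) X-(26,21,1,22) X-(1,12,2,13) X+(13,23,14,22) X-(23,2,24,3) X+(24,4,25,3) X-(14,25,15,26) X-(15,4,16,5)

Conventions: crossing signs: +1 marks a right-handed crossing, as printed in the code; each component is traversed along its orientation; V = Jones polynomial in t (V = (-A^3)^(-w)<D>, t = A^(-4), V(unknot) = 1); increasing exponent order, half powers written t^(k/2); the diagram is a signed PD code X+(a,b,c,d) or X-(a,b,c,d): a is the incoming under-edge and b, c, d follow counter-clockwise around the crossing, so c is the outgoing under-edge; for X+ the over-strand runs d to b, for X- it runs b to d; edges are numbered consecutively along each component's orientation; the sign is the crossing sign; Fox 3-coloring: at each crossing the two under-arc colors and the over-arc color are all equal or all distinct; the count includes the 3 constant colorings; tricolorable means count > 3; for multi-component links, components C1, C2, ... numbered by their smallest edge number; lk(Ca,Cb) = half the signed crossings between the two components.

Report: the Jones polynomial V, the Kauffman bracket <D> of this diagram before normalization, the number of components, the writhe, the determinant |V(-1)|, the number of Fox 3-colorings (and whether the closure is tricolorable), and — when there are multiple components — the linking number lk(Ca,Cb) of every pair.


V(t) = -t^-6 + 2t^-5 - 3t^-4 + 4t^-3 - 4t^-2 + 4t^-1 - 2 + 2t - t^2
bracket: A^-17 - 2A^-13 + 2A^-9 - 4A^-5 + 4A^-1 - 4A^3 + 3A^7 - 2A^11 + A^15, w = -3
1 component, writhe -3, over 13 crossings
det 23, colorings 3 of 3^13 — not tricolorable
observation: the span of V is 8, forcing >= 8 crossings in any diagram


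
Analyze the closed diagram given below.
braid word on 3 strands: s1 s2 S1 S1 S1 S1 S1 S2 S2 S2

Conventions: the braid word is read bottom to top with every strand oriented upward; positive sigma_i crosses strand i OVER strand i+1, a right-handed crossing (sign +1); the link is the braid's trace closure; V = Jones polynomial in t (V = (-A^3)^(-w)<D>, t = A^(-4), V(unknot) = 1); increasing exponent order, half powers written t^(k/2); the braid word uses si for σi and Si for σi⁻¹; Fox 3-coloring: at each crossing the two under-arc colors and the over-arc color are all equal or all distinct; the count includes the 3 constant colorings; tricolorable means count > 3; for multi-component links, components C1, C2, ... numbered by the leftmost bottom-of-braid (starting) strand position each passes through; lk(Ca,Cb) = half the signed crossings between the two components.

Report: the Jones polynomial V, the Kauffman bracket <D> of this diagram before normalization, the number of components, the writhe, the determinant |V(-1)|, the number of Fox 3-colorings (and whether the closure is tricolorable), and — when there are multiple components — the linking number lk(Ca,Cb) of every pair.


Jones polynomial: V(t) = -t^-10 + t^-9 - t^-8 + t^-7 - t^-6 + t^-5 + t^-3
<D> = A^-6 + A^2 - A^6 + A^10 - A^14 + A^18 - A^22; writhe -6
components 1, writhe -6 (10 crossings)
3-colorings: 3 of 3^10, det 7 — not tricolorable
note: w = -6 shifts under R1 moves; the (-A^3)^(6) factor cancels that in V


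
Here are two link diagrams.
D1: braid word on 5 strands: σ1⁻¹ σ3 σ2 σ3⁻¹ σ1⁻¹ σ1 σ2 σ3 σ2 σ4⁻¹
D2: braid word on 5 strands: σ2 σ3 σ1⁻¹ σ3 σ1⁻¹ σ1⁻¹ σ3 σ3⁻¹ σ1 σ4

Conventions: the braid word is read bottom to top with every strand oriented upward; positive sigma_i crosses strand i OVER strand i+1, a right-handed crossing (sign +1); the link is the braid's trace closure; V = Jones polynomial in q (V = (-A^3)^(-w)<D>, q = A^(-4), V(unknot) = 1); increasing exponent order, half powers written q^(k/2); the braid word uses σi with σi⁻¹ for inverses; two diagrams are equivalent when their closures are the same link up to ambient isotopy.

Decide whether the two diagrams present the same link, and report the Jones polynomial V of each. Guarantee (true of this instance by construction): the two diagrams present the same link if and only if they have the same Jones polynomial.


equivalent: no
D1 (bracket A^-14 + 2A^-6 + A^2; 10 crossings at w = +2): V = q + 2q^3 + q^5
V(D2) = q^-2 + 2 + q^2  (w +2, c 10, <D> = A^-2 + 2A^6 + A^14)
key observation: comparing 2 Jones polynomials yields 2 groups


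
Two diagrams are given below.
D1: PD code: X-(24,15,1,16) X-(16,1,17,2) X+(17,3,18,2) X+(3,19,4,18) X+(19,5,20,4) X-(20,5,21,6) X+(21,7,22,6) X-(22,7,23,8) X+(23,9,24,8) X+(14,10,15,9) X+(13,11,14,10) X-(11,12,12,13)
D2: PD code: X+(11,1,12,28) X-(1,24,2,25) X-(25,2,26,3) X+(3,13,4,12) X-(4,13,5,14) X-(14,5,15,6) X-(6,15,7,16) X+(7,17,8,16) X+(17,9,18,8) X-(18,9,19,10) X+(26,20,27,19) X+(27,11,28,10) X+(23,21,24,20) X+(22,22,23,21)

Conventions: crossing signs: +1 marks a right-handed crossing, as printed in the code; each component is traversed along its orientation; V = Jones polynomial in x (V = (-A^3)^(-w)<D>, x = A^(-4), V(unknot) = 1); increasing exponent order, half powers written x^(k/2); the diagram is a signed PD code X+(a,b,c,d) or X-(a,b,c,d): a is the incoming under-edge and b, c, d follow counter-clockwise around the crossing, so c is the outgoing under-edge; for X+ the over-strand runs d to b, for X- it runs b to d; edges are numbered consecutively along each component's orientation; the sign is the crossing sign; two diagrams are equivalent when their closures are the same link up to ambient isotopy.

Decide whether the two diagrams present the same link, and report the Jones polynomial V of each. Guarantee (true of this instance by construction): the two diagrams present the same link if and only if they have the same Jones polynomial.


same link: no
V(D1) = 1  [12 crossings, <D> = A^6, w = +2]
V(D2) = x^-2 - x^-1 + 1 - x + x^2  [14 crossings, <D> = A^-2 - A^2 + A^6 - A^10 + A^14, w = +2]
insight: V(x) takes 2 values over 2 diagrams, fixing the grouping


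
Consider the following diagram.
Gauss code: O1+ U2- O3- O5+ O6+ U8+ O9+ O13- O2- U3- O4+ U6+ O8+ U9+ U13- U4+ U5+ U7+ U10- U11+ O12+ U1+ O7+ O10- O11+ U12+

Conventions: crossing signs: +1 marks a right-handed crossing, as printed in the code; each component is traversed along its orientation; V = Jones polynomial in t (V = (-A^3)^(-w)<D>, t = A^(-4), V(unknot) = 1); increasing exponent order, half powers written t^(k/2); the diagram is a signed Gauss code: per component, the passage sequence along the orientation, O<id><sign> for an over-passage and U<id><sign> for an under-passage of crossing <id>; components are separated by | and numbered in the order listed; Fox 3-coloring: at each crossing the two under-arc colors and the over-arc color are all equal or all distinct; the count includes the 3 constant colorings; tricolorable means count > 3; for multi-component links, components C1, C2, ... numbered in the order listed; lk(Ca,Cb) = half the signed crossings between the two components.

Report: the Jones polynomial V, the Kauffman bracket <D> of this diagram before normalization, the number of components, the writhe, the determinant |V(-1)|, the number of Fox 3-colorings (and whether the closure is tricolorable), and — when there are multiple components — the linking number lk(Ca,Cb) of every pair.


V = t + t^3 - t^4
<D> = A^-1 - A^3 - A^11 (w = +5)
1 component over 13 crossings, w = +5
9 Fox colorings among 3^13, |V(-1)| = 3: tricolorable
why: det 3 = |V(-1)|; divisible by 3, so tricolorable


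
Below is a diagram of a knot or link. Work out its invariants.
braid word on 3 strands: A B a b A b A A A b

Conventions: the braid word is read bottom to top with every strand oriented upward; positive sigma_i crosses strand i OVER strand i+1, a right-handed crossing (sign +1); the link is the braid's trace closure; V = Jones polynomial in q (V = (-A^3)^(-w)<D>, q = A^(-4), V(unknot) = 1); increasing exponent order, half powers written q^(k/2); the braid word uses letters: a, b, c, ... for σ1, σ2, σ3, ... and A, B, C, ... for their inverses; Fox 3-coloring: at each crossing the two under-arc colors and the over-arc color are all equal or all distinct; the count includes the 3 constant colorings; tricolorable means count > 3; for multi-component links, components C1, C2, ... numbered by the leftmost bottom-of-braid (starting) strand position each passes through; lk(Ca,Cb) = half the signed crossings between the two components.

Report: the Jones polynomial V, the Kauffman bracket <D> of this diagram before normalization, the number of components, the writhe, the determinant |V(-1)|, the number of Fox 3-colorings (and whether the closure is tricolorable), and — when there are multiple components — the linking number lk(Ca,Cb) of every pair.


V = -q^-6 + 2q^-5 - 4q^-4 + 5q^-3 - 4q^-2 + 5q^-1 - 3 + 2q - q^2
<D> = -A^-14 + 2A^-10 - 3A^-6 + 5A^-2 - 4A^2 + 5A^6 - 4A^10 + 2A^14 - A^18 (w = -2)
1 component over 10 crossings, w = -2
9 Fox colorings among 3^10, |V(-1)| = 27: tricolorable
why: V spans 8 powers of q: at least 8 crossings in any diagram


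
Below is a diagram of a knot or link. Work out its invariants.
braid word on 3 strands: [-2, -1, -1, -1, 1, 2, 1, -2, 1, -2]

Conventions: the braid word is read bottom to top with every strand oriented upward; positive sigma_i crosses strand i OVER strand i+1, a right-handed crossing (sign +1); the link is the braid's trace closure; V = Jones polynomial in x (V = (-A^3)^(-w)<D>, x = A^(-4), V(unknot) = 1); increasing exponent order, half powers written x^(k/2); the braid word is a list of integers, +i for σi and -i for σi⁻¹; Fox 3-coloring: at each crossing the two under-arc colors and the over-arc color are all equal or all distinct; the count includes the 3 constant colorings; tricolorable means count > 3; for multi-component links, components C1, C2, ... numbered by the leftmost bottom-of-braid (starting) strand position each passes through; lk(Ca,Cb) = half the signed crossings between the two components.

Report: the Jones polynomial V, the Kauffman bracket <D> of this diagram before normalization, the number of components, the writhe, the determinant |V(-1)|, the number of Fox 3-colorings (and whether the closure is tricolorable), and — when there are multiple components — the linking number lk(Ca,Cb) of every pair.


V(x) = x^-5 - 2x^-4 + 2x^-3 - 2x^-2 + 2x^-1 - 1 + x
bracket: A^-10 - A^-6 + 2A^-2 - 2A^2 + 2A^6 - 2A^10 + A^14, w = -2
1 component, writhe -2, over 10 crossings
det 11, colorings 3 of 3^10 — not tricolorable
observation: det 11 = |V(-1)|; not divisible by 3, so not tricolorable


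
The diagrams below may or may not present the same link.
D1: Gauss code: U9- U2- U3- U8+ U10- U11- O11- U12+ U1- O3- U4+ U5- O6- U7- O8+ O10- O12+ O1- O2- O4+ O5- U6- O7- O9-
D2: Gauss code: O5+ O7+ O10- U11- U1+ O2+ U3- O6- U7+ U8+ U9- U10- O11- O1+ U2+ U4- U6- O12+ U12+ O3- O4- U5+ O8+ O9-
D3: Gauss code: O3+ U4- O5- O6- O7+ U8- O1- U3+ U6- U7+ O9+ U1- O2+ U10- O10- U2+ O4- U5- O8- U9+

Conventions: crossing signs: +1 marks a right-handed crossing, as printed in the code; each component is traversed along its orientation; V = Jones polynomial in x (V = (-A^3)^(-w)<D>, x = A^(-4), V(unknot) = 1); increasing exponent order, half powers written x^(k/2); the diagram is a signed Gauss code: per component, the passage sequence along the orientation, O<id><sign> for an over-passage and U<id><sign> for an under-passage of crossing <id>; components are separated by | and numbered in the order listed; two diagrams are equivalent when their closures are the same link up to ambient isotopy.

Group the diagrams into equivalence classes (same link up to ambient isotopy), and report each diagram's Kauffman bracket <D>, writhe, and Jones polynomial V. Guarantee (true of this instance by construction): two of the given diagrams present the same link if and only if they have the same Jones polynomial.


equivalence classes: {D1} | {D2} | {D3}
D1 (bracket A^-14 + A^-6 - A^-2; 12 crossings at w = -6): V = -x^-4 + x^-3 + x^-1
V(D2) = 1  (w 0, c 12, <D> = 1)
D3 (bracket A^-10 - A^-6 + 2A^-2 - 2A^2 + 2A^6 - 2A^10 + A^14; 10 crossings at w = -2): V = x^-5 - 2x^-4 + 2x^-3 - 2x^-2 + 2x^-1 - 1 + x
key observation: V(x) takes 3 values over 3 diagrams, fixing the grouping


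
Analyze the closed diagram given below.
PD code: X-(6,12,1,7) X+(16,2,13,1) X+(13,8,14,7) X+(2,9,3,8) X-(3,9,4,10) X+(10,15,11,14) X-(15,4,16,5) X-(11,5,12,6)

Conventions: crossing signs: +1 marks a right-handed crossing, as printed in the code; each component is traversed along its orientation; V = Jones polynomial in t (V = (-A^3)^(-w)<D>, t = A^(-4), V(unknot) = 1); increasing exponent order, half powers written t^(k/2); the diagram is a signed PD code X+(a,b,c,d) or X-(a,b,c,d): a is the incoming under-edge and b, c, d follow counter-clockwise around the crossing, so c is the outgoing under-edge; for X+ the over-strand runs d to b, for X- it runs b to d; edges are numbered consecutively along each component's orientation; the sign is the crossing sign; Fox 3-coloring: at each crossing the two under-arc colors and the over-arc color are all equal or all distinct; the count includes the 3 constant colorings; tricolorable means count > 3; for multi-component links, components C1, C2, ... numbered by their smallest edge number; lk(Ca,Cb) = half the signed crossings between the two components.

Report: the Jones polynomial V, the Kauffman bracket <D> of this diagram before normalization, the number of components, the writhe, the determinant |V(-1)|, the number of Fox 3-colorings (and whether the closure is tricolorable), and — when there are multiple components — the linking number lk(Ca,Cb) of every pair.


Jones polynomial: V(t) = t^-2 + 2 + t^2
<D> = A^-8 + 2 + A^8; writhe 0
components 3, writhe 0 (8 crossings)
linking number lk(C1,C2) = -1
lk(C1,C3): 0
lk(C2,C3) = +1
3-colorings: 3 of 3^8, det 4 — not tricolorable
note: palindromic: swapping t for 1/t fixes V


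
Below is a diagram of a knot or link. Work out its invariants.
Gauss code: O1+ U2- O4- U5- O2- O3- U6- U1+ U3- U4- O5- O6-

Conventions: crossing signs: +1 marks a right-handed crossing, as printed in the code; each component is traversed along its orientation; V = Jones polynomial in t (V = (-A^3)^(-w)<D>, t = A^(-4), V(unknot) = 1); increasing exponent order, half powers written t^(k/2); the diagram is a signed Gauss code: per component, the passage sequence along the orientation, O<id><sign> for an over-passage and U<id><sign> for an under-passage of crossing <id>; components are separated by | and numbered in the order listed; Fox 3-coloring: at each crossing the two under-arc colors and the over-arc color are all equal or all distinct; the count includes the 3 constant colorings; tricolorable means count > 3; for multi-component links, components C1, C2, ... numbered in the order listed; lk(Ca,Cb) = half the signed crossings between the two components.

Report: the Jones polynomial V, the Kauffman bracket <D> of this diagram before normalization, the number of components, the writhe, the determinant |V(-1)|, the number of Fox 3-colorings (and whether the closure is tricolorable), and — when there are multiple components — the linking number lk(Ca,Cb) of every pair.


V = -t^-4 + t^-3 + t^-1
<D> = A^-8 + 1 - A^4 (w = -4)
1 component over 6 crossings, w = -4
9 Fox colorings among 3^6, |V(-1)| = 3: tricolorable
why: the span of V is 3, forcing >= 3 crossings in any diagram


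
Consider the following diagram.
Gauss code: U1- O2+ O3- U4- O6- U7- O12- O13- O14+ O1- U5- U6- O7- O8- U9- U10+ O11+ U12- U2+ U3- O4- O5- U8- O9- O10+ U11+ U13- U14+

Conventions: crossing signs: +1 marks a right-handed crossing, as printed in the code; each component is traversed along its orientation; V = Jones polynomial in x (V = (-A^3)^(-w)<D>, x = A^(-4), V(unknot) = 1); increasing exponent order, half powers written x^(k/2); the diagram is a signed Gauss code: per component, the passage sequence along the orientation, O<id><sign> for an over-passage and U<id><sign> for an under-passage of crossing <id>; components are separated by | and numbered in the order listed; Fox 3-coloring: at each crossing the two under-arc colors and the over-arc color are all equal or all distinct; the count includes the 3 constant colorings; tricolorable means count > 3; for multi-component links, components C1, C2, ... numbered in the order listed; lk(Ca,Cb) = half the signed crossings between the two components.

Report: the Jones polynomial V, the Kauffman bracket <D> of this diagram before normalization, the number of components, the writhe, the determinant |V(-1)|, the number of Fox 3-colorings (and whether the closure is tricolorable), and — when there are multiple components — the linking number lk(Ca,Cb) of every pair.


V = -x^-7 + x^-6 - x^-5 + x^-4 + x^-2
<D> = A^-10 + A^-2 - A^2 + A^6 - A^10 (w = -6)
1 component over 14 crossings, w = -6
3 Fox colorings among 3^14, |V(-1)| = 5: not tricolorable
why: |V(-1)| = 5: so not tricolorable, since 3 does not divide 5


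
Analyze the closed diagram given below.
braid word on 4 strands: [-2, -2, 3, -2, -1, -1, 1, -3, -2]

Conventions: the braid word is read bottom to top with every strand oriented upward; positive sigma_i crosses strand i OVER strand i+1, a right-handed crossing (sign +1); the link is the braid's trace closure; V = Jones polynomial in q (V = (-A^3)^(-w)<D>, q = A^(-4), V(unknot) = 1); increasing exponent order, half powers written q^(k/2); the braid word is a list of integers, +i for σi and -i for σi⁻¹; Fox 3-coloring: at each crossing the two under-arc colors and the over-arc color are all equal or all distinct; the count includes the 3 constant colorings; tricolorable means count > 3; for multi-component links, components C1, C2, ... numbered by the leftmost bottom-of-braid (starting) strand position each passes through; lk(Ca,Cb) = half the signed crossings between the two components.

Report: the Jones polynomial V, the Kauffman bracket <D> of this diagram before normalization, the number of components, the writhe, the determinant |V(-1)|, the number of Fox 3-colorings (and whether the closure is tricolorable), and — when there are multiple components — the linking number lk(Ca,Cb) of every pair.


V = -q^-4 + q^-3 + q^-1
<D> = -A^-11 - A^-3 + A (w = -5)
1 component over 9 crossings, w = -5
9 Fox colorings among 3^9, |V(-1)| = 3: tricolorable
why: det 3 = |V(-1)|; divisible by 3, so tricolorable


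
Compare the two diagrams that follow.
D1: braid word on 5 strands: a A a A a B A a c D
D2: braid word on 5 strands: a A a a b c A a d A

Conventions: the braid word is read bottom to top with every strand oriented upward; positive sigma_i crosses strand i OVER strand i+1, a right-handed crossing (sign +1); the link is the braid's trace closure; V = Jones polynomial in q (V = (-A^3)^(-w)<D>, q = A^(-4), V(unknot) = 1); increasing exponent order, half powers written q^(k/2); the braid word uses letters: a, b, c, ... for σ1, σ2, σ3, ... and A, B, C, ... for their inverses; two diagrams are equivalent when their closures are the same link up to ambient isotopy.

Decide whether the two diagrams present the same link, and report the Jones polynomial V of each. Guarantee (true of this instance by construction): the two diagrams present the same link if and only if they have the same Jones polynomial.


same link: yes
V(D1) = 1  [10 crossings, <D> = 1, w = 0]
D2 (bracket A^12; 10 crossings at w = +4): V = 1
note: all 2 diagrams share one V(q), hence one class


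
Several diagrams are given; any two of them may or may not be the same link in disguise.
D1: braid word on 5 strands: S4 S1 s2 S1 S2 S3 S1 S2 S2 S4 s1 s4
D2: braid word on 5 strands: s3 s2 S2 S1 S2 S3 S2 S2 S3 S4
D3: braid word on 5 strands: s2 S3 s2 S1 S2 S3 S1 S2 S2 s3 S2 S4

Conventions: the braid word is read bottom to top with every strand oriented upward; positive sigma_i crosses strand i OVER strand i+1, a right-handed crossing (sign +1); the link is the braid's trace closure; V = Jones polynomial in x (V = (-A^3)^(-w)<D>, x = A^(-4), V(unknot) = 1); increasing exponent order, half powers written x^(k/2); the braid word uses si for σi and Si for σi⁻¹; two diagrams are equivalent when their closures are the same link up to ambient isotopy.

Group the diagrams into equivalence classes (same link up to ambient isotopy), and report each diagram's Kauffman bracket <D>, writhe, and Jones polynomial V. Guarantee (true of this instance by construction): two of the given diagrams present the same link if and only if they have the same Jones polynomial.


grouping into links: {D1, D2, D3}
V(D1) = -x^-4 + x^-3 + x^-1  (w -6, c 12, <D> = A^-14 + A^-6 - A^-2)
V(D2) = -x^-4 + x^-3 + x^-1  [10 crossings, <D> = A^-14 + A^-6 - A^-2, w = -6]
D3 (bracket A^-14 + A^-6 - A^-2; 12 crossings at w = -6): V = -x^-4 + x^-3 + x^-1
why: one V(x) for all 3 diagrams — one class (guaranteed)


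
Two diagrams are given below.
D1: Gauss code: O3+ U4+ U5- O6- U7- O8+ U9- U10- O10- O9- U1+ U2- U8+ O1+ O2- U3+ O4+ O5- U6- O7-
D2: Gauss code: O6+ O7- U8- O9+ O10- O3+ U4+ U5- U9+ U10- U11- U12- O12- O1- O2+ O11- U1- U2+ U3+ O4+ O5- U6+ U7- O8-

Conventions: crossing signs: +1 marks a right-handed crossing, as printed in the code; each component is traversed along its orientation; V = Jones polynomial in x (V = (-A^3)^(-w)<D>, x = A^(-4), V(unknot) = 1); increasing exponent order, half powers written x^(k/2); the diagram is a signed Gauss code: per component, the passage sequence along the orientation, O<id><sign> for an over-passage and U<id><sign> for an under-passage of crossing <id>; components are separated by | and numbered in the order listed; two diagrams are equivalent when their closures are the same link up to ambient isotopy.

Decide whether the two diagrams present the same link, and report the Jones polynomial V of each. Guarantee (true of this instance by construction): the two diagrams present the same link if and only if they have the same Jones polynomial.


equivalent: yes
D1 (bracket A^-6; 10 crossings at w = -2): V = 1
V(D2) = 1  [12 crossings, <D> = A^-6, w = -2]
observation: from 10 to 12 crossings by R-moves: one link, two diagrams


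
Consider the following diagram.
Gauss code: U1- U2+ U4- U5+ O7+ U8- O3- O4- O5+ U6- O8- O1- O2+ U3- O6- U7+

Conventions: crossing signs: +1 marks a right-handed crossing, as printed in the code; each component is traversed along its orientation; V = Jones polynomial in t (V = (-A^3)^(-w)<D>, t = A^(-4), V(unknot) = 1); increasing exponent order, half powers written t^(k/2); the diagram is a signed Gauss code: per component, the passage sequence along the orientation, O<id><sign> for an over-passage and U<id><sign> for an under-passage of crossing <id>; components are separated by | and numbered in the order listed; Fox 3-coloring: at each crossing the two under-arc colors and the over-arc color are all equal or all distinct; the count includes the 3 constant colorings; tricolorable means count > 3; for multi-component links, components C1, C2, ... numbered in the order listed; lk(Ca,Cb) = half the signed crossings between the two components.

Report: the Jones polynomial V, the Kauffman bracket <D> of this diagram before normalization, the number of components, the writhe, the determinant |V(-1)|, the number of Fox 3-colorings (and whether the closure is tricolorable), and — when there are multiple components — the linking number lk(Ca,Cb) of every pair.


Jones polynomial: V(t) = -t^-4 + t^-3 + t^-1
<D> = A^-2 + A^6 - A^10; writhe -2
components 1, writhe -2 (8 crossings)
3-colorings: 9 of 3^8, det 3 — tricolorable
note: det 3 = |V(-1)|; divisible by 3, so tricolorable


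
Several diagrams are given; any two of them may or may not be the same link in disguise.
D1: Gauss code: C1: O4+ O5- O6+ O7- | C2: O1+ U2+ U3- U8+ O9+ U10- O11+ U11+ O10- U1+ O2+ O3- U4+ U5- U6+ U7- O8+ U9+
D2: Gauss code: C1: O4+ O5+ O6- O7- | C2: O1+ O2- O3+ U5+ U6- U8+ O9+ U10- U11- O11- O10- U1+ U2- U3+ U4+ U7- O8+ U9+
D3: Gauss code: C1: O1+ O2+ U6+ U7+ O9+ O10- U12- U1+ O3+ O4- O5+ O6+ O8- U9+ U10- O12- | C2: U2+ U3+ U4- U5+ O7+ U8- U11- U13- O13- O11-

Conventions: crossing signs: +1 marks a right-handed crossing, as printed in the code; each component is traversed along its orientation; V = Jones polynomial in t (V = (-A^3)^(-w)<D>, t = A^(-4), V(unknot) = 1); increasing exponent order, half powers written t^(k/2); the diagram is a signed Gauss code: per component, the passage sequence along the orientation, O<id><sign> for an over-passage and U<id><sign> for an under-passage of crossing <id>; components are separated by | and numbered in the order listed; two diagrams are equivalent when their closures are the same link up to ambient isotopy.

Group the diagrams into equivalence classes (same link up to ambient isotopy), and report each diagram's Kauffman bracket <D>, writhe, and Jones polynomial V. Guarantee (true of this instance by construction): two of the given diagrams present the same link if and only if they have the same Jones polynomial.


equivalence classes: {D1, D2} | {D3}
D1 (bracket -A^-9 + A^-1 + A^3 + A^7; 11 crossings at w = +3): V = -t^(1/2) - t^(3/2) - t^(5/2) + t^(9/2)
V(D2) = -t^(1/2) - t^(3/2) - t^(5/2) + t^(9/2)  [11 crossings, <D> = -A^-15 + A^-7 + A^-3 + A, w = +1]
V(D3) = -t^(1/2) - t^(5/2)  [13 crossings, <D> = A^-7 + A, w = +1]
key observation: 2 classes among 3 diagrams; unequal V(t) rules out equality


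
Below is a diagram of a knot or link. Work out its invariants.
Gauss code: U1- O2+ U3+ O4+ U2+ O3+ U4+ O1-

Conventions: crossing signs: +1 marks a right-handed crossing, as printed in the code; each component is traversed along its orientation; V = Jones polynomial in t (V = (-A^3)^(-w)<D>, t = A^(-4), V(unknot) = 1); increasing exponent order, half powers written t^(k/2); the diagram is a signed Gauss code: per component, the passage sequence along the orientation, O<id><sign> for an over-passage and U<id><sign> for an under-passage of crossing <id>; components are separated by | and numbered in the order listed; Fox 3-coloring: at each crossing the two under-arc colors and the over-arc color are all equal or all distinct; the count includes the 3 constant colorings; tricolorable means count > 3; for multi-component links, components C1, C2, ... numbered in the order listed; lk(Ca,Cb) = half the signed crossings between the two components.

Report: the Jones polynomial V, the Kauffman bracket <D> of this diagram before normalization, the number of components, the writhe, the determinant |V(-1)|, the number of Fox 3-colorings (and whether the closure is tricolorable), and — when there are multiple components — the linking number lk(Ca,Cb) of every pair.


V(t) = t + t^3 - t^4
bracket: -A^-10 + A^-6 + A^2, w = +2
1 component, writhe +2, over 4 crossings
det 3, colorings 9 of 3^4 — tricolorable
observation: w = +2 (over 4 crossings) is diagram-only; (-A^3)^(-2) removes it from V


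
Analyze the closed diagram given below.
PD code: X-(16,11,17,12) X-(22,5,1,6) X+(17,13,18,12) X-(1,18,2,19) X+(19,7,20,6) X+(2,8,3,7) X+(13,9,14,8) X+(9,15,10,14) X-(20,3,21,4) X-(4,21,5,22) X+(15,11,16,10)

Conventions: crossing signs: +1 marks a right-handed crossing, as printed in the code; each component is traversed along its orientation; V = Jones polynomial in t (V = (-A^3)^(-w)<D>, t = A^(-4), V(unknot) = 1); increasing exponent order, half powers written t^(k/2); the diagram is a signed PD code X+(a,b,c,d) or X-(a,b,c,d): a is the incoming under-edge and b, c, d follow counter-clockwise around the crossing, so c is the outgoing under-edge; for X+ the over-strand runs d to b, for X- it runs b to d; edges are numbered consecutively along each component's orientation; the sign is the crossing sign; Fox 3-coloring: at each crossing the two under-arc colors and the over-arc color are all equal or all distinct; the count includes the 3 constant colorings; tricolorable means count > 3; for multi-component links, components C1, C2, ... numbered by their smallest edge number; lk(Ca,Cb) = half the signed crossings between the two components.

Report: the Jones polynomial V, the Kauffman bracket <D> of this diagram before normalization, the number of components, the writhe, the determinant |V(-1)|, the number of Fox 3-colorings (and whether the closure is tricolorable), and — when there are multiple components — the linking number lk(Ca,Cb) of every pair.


Jones polynomial: V(t) = -t^-3 + t^-2 - t^-1 + 3 - t + t^2 - t^3
<D> = A^-9 - A^-5 + A^-1 - 3A^3 + A^7 - A^11 + A^15; writhe +1
components 1, writhe +1 (11 crossings)
3-colorings: 27 of 3^11, det 9 — tricolorable
note: |V(-1)| = 9: so tricolorable, since 3 divides 9


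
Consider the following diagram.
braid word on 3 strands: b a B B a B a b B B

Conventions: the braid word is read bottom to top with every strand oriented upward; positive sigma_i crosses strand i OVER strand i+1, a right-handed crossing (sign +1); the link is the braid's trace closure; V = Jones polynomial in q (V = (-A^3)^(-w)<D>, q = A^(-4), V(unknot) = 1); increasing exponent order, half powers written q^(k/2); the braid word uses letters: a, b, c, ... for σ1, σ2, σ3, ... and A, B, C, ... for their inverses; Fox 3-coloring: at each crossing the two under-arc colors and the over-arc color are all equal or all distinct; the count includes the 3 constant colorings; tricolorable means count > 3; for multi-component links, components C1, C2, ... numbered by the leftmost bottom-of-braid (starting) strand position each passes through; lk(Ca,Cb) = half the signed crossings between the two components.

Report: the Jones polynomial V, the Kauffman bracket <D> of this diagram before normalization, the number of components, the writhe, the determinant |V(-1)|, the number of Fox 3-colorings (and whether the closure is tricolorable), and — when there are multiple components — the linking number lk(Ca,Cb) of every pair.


Jones polynomial: V(q) = -q^-3 + 2q^-2 - 2q^-1 + 3 - 2q + 2q^2 - q^3
<D> = -A^-12 + 2A^-8 - 2A^-4 + 3 - 2A^4 + 2A^8 - A^12; writhe 0
components 1, writhe 0 (10 crossings)
3-colorings: 3 of 3^10, det 13 — not tricolorable
note: V spans 6 powers of q: at least 6 crossings in any diagram


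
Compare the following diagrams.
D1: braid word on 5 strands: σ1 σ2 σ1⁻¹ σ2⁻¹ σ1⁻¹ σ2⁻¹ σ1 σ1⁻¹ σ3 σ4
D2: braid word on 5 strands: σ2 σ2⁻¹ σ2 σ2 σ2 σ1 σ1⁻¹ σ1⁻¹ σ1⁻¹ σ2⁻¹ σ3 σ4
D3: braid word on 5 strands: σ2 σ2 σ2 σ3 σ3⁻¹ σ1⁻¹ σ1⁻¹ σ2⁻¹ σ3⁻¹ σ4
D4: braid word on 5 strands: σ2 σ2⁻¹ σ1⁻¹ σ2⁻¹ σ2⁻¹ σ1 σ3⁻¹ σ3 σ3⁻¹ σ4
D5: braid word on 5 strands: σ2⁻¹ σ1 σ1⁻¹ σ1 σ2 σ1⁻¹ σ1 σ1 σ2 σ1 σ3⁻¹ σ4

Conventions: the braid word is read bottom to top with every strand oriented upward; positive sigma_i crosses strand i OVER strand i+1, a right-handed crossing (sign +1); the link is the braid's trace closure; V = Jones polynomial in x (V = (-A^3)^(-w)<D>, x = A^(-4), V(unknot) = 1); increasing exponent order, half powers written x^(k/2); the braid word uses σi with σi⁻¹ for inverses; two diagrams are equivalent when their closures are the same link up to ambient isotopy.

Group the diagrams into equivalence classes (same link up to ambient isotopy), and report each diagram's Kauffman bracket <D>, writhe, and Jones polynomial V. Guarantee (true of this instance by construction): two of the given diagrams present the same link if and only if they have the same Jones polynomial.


equivalence classes: {D1, D4} | {D2, D3} | {D5}
D1 (bracket 1 + A^4 + A^8 + A^12; 10 crossings at w = 0): V = x^-3 + x^-2 + x^-1 + 1
D2 (bracket A^-2 + 2A^6 + A^14; 12 crossings at w = +2): V = x^-2 + 2 + x^2
D3 (bracket A^-8 + 2 + A^8; 10 crossings at w = 0): V = x^-2 + 2 + x^2
D4 (bracket A^-6 + A^-2 + A^2 + A^6; 10 crossings at w = -2): V = x^-3 + x^-2 + x^-1 + 1
D5 (bracket A^-8 + 2 + A^8; 12 crossings at w = +4): V = x + 2x^3 + x^5
key observation: 3 classes among 5 diagrams; unequal V(x) rules out equality


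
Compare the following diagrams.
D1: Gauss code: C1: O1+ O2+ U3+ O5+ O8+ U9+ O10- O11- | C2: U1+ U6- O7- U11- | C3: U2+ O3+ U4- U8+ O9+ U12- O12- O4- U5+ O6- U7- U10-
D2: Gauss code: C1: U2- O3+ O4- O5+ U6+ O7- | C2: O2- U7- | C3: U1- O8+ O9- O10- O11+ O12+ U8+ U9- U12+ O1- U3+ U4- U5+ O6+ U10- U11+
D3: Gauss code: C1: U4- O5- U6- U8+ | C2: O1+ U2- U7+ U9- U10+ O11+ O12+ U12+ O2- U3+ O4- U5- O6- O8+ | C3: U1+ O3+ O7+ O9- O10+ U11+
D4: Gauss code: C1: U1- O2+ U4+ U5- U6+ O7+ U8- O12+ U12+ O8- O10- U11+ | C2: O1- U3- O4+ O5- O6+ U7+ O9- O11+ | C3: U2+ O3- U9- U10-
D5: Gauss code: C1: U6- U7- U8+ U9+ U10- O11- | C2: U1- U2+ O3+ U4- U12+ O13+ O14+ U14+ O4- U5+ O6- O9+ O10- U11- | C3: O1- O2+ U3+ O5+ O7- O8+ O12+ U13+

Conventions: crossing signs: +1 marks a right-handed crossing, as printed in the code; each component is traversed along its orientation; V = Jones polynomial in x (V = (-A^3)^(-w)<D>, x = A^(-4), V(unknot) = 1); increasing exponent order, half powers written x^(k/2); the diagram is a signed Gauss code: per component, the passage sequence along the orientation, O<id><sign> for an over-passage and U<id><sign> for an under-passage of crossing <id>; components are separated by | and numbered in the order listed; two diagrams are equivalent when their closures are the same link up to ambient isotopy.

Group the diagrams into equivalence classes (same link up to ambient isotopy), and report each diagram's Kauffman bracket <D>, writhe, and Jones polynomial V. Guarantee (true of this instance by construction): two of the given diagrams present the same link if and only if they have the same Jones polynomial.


classes: {D1, D3, D5} | {D2, D4}
V(D1) = x^-2 - x^-1 + 2 - x + 2x^2 + x^4  [12 crossings, <D> = A^-16 + 2A^-8 - A^-4 + 2 - A^4 + A^8, w = 0]
D2 (bracket A^-8 + 2 + A^8; 12 crossings at w = 0): V = x^-2 + 2 + x^2
V(D3) = x^-2 - x^-1 + 2 - x + 2x^2 + x^4  (w +2, c 12, <D> = A^-10 + 2A^-2 - A^2 + 2A^6 - A^10 + A^14)
V(D4) = x^-2 + 2 + x^2  (w 0, c 12, <D> = A^-8 + 2 + A^8)
D5 (bracket A^-10 + 2A^-2 - A^2 + 2A^6 - A^10 + A^14; 14 crossings at w = +2): V = x^-2 - x^-1 + 2 - x + 2x^2 + x^4
note: V(x) takes 2 values over 5 diagrams, fixing the grouping


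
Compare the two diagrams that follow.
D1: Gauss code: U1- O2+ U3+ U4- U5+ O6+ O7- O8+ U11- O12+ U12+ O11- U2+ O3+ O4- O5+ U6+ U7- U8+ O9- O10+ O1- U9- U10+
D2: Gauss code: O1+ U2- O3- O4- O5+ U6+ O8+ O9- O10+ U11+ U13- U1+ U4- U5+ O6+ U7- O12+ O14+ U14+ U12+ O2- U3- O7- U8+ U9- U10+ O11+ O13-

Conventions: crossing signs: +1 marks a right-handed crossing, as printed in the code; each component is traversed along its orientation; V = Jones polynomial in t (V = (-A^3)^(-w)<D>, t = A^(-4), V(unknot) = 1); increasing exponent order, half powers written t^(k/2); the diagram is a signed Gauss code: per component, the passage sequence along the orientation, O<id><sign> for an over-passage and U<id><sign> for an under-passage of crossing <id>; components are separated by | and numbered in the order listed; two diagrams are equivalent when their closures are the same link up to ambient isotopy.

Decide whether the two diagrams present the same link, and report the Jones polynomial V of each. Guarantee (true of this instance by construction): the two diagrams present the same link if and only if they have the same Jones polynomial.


same link: no
V(D1) = t + t^3 - t^4  [12 crossings, <D> = -A^-10 + A^-6 + A^2, w = +2]
V(D2) = -t^-3 + 2t^-2 - 2t^-1 + 3 - 2t + 2t^2 - t^3  [14 crossings, <D> = -A^-6 + 2A^-2 - 2A^2 + 3A^6 - 2A^10 + 2A^14 - A^18, w = +2]
insight: 2 values of V(t) split the 2 diagrams


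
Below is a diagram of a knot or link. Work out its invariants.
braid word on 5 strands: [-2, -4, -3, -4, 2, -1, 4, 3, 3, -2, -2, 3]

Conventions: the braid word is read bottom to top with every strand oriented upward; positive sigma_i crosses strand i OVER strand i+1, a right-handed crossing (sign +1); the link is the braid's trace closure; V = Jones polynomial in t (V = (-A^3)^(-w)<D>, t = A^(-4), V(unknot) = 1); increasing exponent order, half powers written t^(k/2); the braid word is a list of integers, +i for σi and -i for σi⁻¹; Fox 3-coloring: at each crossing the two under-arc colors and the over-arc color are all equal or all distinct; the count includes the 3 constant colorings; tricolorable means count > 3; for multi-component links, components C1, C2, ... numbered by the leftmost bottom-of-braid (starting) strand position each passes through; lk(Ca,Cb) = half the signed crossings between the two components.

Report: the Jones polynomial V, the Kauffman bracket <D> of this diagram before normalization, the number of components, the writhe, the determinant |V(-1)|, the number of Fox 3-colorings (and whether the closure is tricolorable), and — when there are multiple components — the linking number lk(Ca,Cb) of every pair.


V = -t^-3 + 2t^-2 - 2t^-1 + 3 - 2t + 2t^2 - t^3
<D> = -A^-18 + 2A^-14 - 2A^-10 + 3A^-6 - 2A^-2 + 2A^2 - A^6 (w = -2)
1 component over 12 crossings, w = -2
3 Fox colorings among 3^12, |V(-1)| = 13: not tricolorable
why: the span of V is 6, forcing >= 6 crossings in any diagram


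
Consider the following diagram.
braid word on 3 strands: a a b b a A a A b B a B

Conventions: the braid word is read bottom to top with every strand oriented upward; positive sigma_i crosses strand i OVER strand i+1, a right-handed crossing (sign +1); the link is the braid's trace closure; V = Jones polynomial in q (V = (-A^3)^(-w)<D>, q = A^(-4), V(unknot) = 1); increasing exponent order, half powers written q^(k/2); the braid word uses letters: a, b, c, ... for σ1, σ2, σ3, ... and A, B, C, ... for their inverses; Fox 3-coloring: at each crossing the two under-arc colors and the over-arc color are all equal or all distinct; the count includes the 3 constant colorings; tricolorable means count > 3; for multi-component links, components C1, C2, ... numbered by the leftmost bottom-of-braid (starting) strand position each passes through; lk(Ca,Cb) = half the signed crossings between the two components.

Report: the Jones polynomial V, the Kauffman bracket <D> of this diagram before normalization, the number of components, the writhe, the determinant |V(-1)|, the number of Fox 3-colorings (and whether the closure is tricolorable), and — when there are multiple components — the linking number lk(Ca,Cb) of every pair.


V(q) = q - q^2 + 2q^3 - q^4 + q^5 - q^6
bracket: -A^-12 + A^-8 - A^-4 + 2 - A^4 + A^8, w = +4
1 component, writhe +4, over 12 crossings
det 7, colorings 3 of 3^12 — not tricolorable
observation: |V(-1)| = 7: so not tricolorable, since 3 does not divide 7


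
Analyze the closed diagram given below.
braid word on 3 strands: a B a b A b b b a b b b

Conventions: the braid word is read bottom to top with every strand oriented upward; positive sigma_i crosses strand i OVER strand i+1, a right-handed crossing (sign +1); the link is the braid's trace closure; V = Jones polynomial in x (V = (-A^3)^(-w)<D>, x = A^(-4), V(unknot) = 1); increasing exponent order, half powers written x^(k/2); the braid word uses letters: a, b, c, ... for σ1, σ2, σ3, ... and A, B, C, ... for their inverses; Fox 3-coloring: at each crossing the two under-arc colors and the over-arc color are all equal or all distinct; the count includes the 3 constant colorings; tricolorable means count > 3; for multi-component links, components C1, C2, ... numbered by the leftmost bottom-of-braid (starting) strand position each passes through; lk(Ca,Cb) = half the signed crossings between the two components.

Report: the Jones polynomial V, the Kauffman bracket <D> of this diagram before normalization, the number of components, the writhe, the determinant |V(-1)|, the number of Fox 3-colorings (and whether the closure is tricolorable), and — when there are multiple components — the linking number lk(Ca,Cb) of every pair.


V = x^3 + x^6 - x^7 + x^8 - x^9 + x^10 - x^11
<D> = -A^-20 + A^-16 - A^-12 + A^-8 - A^-4 + 1 + A^12 (w = +8)
1 component over 12 crossings, w = +8
3 Fox colorings among 3^12, |V(-1)| = 5: not tricolorable
why: det 5 = |V(-1)|; not divisible by 3, so not tricolorable
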